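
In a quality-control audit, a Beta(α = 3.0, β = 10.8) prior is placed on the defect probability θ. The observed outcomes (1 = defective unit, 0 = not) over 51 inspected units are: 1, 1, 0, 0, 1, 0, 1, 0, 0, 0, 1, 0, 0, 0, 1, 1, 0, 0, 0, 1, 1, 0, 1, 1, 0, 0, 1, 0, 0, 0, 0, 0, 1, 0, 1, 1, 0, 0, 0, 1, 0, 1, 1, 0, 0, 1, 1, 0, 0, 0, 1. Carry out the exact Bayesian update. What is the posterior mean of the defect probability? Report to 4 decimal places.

0.3704

The Beta prior is conjugate to a Binomial/Bernoulli likelihood; the update adds successes to α and failures to β.
Posterior: Beta(α+k, β+n−k) = Beta(3.0+21, 10.8+30) = Beta(24.0, 40.8).
Posterior mean = α/(α+β) = 24.0/64.8 = 0.3704.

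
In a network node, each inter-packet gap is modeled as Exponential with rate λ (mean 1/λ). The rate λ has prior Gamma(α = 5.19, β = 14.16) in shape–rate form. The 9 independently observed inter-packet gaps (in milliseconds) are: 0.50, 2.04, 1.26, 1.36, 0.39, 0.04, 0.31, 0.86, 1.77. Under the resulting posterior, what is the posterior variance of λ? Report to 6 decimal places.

0.027562

With a Gamma(shape α, rate β) prior on the exponential rate λ, the posterior after n observations with total T = Σxᵢ is Gamma(α+n, β+T).
Sum of observations T = 8.53 milliseconds; n = 9.
Posterior: Gamma(5.19+9, 14.16+8.53) = Gamma(14.19, 22.69).
Var = α/β² = 0.027562.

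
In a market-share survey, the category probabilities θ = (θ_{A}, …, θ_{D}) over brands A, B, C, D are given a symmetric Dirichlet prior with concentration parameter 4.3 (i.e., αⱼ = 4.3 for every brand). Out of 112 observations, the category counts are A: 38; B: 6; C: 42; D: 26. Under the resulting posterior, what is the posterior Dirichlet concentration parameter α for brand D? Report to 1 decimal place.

The Dirichlet prior is conjugate to the Multinomial likelihood: each posterior αⱼ = prior αⱼ + observed count nⱼ.
Posterior concentration: (42.3, 10.3, 46.3, 30.3), total = 129.2.
α_{D} = 4.3 + 26 = 30.3.

30.3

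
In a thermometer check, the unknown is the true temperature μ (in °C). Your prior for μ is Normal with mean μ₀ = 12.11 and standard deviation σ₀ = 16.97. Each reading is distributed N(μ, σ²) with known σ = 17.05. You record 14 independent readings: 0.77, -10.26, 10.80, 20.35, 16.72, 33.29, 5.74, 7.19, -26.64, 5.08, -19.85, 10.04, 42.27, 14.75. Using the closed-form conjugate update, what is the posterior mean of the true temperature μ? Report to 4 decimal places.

8.1598

For Normal data with known variance σ², a Normal(μ₀, σ₀²) prior on μ is conjugate. Posterior precision = 1/σ₀² + n/σ²; posterior mean is the precision-weighted average of μ₀ and x̄.
Σxᵢ = 0.77 + (-10.26) + 10.80 + 20.35 + 16.72 + 33.29 + 5.74 + 7.19 + (-26.64) + 5.08 + (-19.85) + 10.04 + 42.27 + 14.75 = 110.25, so n·x̄ = 110.25.
σ₀² = 16.97² = 287.9809, σ² = 17.05² = 290.7025; σ² + n·σ₀² = 290.7025 + 14·287.9809 = 4322.4351.
Posterior mean = (μ₀/σ₀² + n·x̄/σ²)/(1/σ₀² + n/σ²) = (σ²·μ₀ + σ₀²·n·x̄)/(σ² + n·σ₀²) = (290.7025·12.11 + 287.9809·110.25)/4322.4351 = 35270.3015/4322.4351 = 8.1598.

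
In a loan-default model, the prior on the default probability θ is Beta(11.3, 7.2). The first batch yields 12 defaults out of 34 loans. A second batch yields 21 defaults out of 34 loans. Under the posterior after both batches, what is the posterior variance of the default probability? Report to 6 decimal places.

0.002855

The Beta prior is conjugate to a Binomial/Bernoulli likelihood; the update adds successes to α and failures to β.
After batch 1: Beta(11.3+12, 7.2+22) = Beta(23.3, 29.2).
After batch 2: Beta(23.3+21, 29.2+13) = Beta(44.3, 42.2).
Var = αβ/((α+β)²(α+β+1)) = 44.3·42.2/(86.5²·87.5) = 0.002855.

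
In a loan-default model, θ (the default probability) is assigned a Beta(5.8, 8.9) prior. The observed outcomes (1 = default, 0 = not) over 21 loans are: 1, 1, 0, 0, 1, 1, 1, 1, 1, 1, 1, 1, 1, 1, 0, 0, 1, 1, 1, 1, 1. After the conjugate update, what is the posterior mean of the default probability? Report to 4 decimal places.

The Beta prior is conjugate to a Binomial/Bernoulli likelihood; the update adds successes to α and failures to β.
Posterior: Beta(α+k, β+n−k) = Beta(5.8+17, 8.9+4) = Beta(22.8, 12.9).
Posterior mean = α/(α+β) = 22.8/35.7 = 0.6387.

0.6387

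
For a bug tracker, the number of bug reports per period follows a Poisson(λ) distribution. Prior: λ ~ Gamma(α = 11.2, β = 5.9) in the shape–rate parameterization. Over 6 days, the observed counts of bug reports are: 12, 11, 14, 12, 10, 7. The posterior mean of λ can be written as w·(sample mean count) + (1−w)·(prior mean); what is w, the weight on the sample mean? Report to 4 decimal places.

0.5042

With a Gamma(shape α, rate β) prior, the Poisson likelihood is conjugate: the posterior is Gamma(α + ΣXᵢ, β + n).
Posterior mean = (α₀+S)/(β₀+n) = [n/(β₀+n)]·(S/n) + [β₀/(β₀+n)]·(α₀/β₀), so only n and β₀ enter the weight.
Weight on data w = n/(β₀+n) = 6/(5.9+6) = 6/11.9 = 0.5042.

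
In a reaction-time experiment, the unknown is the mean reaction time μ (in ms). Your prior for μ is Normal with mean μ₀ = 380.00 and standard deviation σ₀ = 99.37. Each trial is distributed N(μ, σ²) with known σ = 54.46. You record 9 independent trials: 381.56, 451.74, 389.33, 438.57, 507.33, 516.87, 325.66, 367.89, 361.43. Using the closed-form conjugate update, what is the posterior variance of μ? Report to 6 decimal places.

318.900669

For Normal data with known variance σ², a Normal(μ₀, σ₀²) prior on μ is conjugate. Posterior precision = 1/σ₀² + n/σ²; posterior mean is the precision-weighted average of μ₀ and x̄.
σ₀² = 99.37² = 9874.3969, σ² = 54.46² = 2965.8916; σ² + n·σ₀² = 2965.8916 + 9·9874.3969 = 91835.4637.
Posterior precision = 1/σ₀² + n/σ² = 1/9874.3969 + 9/2965.8916 = (σ² + n·σ₀²)/(σ₀²σ²) = 91835.4637/(9874.3969·2965.8916); posterior variance σₙ² = σ₀²σ²/(σ² + n·σ₀²) = 9874.3969·2965.8916/91835.4637 = 318.900669.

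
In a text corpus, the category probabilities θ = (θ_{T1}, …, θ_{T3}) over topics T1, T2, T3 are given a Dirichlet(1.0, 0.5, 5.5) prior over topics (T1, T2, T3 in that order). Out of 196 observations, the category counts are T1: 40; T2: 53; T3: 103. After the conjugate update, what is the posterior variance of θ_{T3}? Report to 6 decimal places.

The Dirichlet prior is conjugate to the Multinomial likelihood: each posterior αⱼ = prior αⱼ + observed count nⱼ.
Posterior concentration: (41.0, 53.5, 108.5), total = 203.0.
Var[θ_j] = α_j(Σα−α_j)/((Σα)²(Σα+1)) = 108.5·94.5/(203.0²·204.0) = 0.001220.

0.001220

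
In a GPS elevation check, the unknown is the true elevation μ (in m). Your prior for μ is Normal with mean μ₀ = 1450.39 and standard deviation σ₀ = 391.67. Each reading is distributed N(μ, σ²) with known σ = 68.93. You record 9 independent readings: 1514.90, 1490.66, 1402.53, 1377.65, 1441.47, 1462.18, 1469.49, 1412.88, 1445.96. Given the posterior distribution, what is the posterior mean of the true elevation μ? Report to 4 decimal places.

For Normal data with known variance σ², a Normal(μ₀, σ₀²) prior on μ is conjugate. Posterior precision = 1/σ₀² + n/σ²; posterior mean is the precision-weighted average of μ₀ and x̄.
Σxᵢ = 1514.90 + 1490.66 + 1402.53 + 1377.65 + 1441.47 + 1462.18 + 1469.49 + 1412.88 + 1445.96 = 13017.72, so n·x̄ = 13017.72.
σ₀² = 391.67² = 153405.3889, σ² = 68.93² = 4751.3449; σ² + n·σ₀² = 4751.3449 + 9·153405.3889 = 1385399.845.
Posterior mean = (μ₀/σ₀² + n·x̄/σ²)/(1/σ₀² + n/σ²) = (σ²·μ₀ + σ₀²·n·x̄)/(σ² + n·σ₀²) = (4751.3449·1450.39 + 153405.3889·13017.72)/1385399.845 = 2003879702.320819/1385399.845 = 1446.4270.

1446.4270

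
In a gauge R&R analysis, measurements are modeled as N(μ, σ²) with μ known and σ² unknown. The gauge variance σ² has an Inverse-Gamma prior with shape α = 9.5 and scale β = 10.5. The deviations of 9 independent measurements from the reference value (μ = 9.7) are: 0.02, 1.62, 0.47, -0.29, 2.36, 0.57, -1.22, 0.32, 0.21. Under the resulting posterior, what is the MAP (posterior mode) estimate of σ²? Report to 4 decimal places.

With known mean μ and an Inverse-Gamma(α, β) prior on σ², the Normal likelihood is conjugate: posterior is Inv-Gamma(α + n/2, β + Σ(xᵢ−μ)²/2).
Σ(xᵢ−μ)² = (0.02)² + (1.62)² + (0.47)² + (-0.29)² + (2.36)² + (0.57)² + (-1.22)² + (0.32)² + (0.21)² = 10.4592.
Posterior: Inv-Gamma(9.5 + 9/2, 10.5 + 10.4592/2) = Inv-Gamma(14.00, 15.72960).
Mode = β/(α+1) = 15.72960/15.00 = 1.0486.

1.0486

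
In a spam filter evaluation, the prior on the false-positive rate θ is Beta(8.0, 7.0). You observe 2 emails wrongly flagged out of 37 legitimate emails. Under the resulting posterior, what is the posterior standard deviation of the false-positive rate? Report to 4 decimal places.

The Beta prior is conjugate to a Binomial/Bernoulli likelihood; the update adds successes to α and failures to β.
Posterior: Beta(α+k, β+n−k) = Beta(8.0+2, 7.0+35) = Beta(10.0, 42.0).
Var = αβ/((α+β)²(α+β+1)) = 10.0·42.0/(52.0²·53.0) = 0.00293067; SD = √0.00293067 = 0.0541.

0.0541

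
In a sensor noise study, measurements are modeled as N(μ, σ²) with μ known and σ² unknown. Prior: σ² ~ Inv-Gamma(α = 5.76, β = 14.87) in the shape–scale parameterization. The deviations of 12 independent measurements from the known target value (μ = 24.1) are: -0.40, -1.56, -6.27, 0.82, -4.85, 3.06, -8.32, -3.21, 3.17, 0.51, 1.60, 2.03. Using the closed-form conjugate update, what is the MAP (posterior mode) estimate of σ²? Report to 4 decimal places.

With known mean μ and an Inverse-Gamma(α, β) prior on σ², the Normal likelihood is conjugate: posterior is Inv-Gamma(α + n/2, β + Σ(xᵢ−μ)²/2).
Σ(xᵢ−μ)² = (-0.40)² + (-1.56)² + (-6.27)² + (0.82)² + (-4.85)² + (3.06)² + (-8.32)² + (-3.21)² + (3.17)² + (0.51)² + (1.60)² + (2.03)² = 171.9814.
Posterior: Inv-Gamma(5.76 + 12/2, 14.87 + 171.9814/2) = Inv-Gamma(11.76, 100.86070).
Mode = β/(α+1) = 100.86070/12.76 = 7.9044.

7.9044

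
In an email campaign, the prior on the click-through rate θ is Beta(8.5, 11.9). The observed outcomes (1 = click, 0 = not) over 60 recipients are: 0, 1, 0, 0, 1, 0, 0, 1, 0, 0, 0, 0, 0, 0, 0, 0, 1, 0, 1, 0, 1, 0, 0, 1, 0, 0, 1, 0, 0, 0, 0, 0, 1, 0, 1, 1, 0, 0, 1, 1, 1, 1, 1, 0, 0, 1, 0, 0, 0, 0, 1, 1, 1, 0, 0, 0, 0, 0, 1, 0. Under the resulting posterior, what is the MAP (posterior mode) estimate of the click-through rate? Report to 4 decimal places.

The Beta prior is conjugate to a Binomial/Bernoulli likelihood; the update adds successes to α and failures to β.
Posterior: Beta(α+k, β+n−k) = Beta(8.5+21, 11.9+39) = Beta(29.5, 50.9).
Mode of Beta(a,b) for a,b>1 is (a−1)/(a+b−2) = 28.5/78.4 = 0.3635.

0.3635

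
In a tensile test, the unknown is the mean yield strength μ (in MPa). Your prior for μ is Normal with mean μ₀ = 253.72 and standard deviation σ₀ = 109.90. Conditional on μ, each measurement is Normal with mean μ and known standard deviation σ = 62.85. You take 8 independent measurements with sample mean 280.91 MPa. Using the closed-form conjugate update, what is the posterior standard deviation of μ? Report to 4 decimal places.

For Normal data with known variance σ², a Normal(μ₀, σ₀²) prior on μ is conjugate. Posterior precision = 1/σ₀² + n/σ²; posterior mean is the precision-weighted average of μ₀ and x̄.
σ₀² = 109.90² = 12078.01, σ² = 62.85² = 3950.1225; σ² + n·σ₀² = 3950.1225 + 8·12078.01 = 100574.2025.
Posterior precision = 1/σ₀² + n/σ² = 1/12078.01 + 8/3950.1225 = (σ² + n·σ₀²)/(σ₀²σ²) = 100574.2025/(12078.01·3950.1225); posterior variance σₙ² = σ₀²σ²/(σ² + n·σ₀²) = 12078.01·3950.1225/100574.2025 = 474.372333.
Posterior SD = √σₙ² = √(12078.01·3950.1225/100574.2025) = 21.7801.

21.7801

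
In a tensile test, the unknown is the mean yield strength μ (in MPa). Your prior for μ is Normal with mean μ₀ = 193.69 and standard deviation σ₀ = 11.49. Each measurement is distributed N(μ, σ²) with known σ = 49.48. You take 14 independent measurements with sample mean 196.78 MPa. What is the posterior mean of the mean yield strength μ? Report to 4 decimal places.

For Normal data with known variance σ², a Normal(μ₀, σ₀²) prior on μ is conjugate. Posterior precision = 1/σ₀² + n/σ²; posterior mean is the precision-weighted average of μ₀ and x̄.
n·x̄ = 14·196.78 = 2754.92.
σ₀² = 11.49² = 132.0201, σ² = 49.48² = 2448.2704; σ² + n·σ₀² = 2448.2704 + 14·132.0201 = 4296.5518.
Posterior mean = (μ₀/σ₀² + n·x̄/σ²)/(1/σ₀² + n/σ²) = (σ²·μ₀ + σ₀²·n·x̄)/(σ² + n·σ₀²) = (2448.2704·193.69 + 132.0201·2754.92)/4296.5518 = 837910.307668/4296.5518 = 195.0192.

195.0192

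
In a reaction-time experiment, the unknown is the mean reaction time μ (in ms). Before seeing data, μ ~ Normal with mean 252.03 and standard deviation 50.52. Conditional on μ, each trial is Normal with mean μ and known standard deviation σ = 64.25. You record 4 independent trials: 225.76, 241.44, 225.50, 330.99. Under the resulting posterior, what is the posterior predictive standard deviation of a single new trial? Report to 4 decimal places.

69.7347

For Normal data with known variance σ², a Normal(μ₀, σ₀²) prior on μ is conjugate. Posterior precision = 1/σ₀² + n/σ²; posterior mean is the precision-weighted average of μ₀ and x̄.
σ₀² = 50.52² = 2552.2704, σ² = 64.25² = 4128.0625; σ² + n·σ₀² = 4128.0625 + 4·2552.2704 = 14337.1441.
Posterior precision = 1/σ₀² + n/σ² = 1/2552.2704 + 4/4128.0625 = (σ² + n·σ₀²)/(σ₀²σ²) = 14337.1441/(2552.2704·4128.0625); posterior variance σₙ² = σ₀²σ²/(σ² + n·σ₀²) = 2552.2704·4128.0625/14337.1441 = 734.869626.
Predictive variance for one new observation = σₙ² + σ² = 2552.2704·4128.0625/14337.1441 + 4128.0625 = σ²·(σ₀² + 14337.1441)/14337.1441 = 4128.0625·16889.4145/14337.1441 = 4862.932126; SD = √(4128.0625·16889.4145/14337.1441) = 69.7347.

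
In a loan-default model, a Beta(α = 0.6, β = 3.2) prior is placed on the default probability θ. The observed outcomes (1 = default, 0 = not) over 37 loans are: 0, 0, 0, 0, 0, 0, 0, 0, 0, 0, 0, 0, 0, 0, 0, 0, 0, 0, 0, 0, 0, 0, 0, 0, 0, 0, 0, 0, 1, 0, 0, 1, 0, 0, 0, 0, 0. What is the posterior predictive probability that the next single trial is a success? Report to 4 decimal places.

0.0637

The Beta prior is conjugate to a Binomial/Bernoulli likelihood; the update adds successes to α and failures to β.
Posterior: Beta(α+k, β+n−k) = Beta(0.6+2, 3.2+35) = Beta(2.6, 38.2).
For a single future Bernoulli trial, P(success | data) = α/(α+β) = 0.0637.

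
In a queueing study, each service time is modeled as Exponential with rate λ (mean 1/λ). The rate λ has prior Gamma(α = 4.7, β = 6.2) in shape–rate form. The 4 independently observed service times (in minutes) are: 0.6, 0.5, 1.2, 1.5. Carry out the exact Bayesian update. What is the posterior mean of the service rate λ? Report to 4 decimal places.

0.8700

With a Gamma(shape α, rate β) prior on the exponential rate λ, the posterior after n observations with total T = Σxᵢ is Gamma(α+n, β+T).
Sum of observations T = 3.8 minutes; n = 4.
Posterior: Gamma(4.7+4, 6.2+3.8) = Gamma(8.7, 10.0).
Posterior mean of λ = α/β = 8.7/10.0 = 0.8700.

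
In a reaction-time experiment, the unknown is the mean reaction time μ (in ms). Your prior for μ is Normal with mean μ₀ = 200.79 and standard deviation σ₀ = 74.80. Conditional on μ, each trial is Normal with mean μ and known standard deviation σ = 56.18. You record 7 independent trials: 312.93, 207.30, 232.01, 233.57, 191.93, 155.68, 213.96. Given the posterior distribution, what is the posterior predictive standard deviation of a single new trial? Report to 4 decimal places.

For Normal data with known variance σ², a Normal(μ₀, σ₀²) prior on μ is conjugate. Posterior precision = 1/σ₀² + n/σ²; posterior mean is the precision-weighted average of μ₀ and x̄.
σ₀² = 74.80² = 5595.04, σ² = 56.18² = 3156.1924; σ² + n·σ₀² = 3156.1924 + 7·5595.04 = 42321.4724.
Posterior precision = 1/σ₀² + n/σ² = 1/5595.04 + 7/3156.1924 = (σ² + n·σ₀²)/(σ₀²σ²) = 42321.4724/(5595.04·3156.1924); posterior variance σₙ² = σ₀²σ²/(σ² + n·σ₀²) = 5595.04·3156.1924/42321.4724 = 417.259177.
Predictive variance for one new observation = σₙ² + σ² = 5595.04·3156.1924/42321.4724 + 3156.1924 = σ²·(σ₀² + 42321.4724)/42321.4724 = 3156.1924·47916.5124/42321.4724 = 3573.451577; SD = √(3156.1924·47916.5124/42321.4724) = 59.7784.

59.7784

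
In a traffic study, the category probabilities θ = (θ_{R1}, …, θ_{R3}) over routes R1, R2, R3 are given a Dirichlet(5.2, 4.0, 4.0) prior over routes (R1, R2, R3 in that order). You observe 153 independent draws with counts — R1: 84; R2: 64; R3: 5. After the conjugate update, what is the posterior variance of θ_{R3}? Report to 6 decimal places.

0.000306

The Dirichlet prior is conjugate to the Multinomial likelihood: each posterior αⱼ = prior αⱼ + observed count nⱼ.
Posterior concentration: (89.2, 68.0, 9.0), total = 166.2.
Var[θ_j] = α_j(Σα−α_j)/((Σα)²(Σα+1)) = 9.0·157.2/(166.2²·167.2) = 0.000306.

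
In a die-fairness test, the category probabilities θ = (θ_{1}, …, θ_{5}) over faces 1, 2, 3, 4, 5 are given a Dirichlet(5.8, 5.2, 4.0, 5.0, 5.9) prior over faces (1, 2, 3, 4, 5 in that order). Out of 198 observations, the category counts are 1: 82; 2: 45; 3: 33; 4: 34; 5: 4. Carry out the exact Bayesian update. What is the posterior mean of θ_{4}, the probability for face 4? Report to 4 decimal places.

The Dirichlet prior is conjugate to the Multinomial likelihood: each posterior αⱼ = prior αⱼ + observed count nⱼ.
Posterior concentration: (87.8, 50.2, 37.0, 39.0, 9.9), total = 223.9.
E[θ_{4}|data] = α_{4}/Σα = 39.0/223.9 = 0.1742.

0.1742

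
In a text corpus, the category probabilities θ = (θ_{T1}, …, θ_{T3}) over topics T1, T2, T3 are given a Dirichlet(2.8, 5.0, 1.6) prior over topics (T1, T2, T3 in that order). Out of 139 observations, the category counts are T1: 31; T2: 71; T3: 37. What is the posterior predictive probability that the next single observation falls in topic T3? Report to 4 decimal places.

The Dirichlet prior is conjugate to the Multinomial likelihood: each posterior αⱼ = prior αⱼ + observed count nⱼ.
Posterior concentration: (33.8, 76.0, 38.6), total = 148.4.
P(next = T3 | data) = α_{T3}/Σα = 0.2601.

0.2601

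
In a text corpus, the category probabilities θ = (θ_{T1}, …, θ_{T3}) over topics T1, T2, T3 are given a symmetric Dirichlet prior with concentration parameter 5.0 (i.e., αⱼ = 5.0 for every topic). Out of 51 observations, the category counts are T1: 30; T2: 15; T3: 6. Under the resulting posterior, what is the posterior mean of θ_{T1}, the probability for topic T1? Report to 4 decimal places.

0.5303

The Dirichlet prior is conjugate to the Multinomial likelihood: each posterior αⱼ = prior αⱼ + observed count nⱼ.
Posterior concentration: (35.0, 20.0, 11.0), total = 66.0.
E[θ_{T1}|data] = α_{T1}/Σα = 35.0/66.0 = 0.5303.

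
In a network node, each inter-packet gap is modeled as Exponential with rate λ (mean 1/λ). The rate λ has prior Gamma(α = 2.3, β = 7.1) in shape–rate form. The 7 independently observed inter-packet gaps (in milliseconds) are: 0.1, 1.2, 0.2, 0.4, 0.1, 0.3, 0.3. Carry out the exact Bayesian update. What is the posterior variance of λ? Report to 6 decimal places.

0.098842

With a Gamma(shape α, rate β) prior on the exponential rate λ, the posterior after n observations with total T = Σxᵢ is Gamma(α+n, β+T).
Sum of observations T = 2.6 milliseconds; n = 7.
Posterior: Gamma(2.3+7, 7.1+2.6) = Gamma(9.3, 9.7).
Var = α/β² = 0.098842.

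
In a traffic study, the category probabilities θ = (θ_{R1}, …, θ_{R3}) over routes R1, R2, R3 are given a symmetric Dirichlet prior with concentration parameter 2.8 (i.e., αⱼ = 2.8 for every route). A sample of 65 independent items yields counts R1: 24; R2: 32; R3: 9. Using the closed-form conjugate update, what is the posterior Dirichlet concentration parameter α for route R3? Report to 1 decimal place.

The Dirichlet prior is conjugate to the Multinomial likelihood: each posterior αⱼ = prior αⱼ + observed count nⱼ.
Posterior concentration: (26.8, 34.8, 11.8), total = 73.4.
α_{R3} = 2.8 + 9 = 11.8.

11.8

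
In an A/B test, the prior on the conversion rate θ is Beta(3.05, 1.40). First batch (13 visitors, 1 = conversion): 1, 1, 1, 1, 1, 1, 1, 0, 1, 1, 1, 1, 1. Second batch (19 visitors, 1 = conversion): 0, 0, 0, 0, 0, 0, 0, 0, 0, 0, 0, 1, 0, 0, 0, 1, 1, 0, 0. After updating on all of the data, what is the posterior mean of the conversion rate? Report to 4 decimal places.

The Beta prior is conjugate to a Binomial/Bernoulli likelihood; the update adds successes to α and failures to β.
After batch 1: Beta(3.05+12, 1.40+1) = Beta(15.05, 2.40).
After batch 2: Beta(15.05+3, 2.40+16) = Beta(18.05, 18.40).
Posterior mean = α/(α+β) = 18.05/36.45 = 0.4952.

0.4952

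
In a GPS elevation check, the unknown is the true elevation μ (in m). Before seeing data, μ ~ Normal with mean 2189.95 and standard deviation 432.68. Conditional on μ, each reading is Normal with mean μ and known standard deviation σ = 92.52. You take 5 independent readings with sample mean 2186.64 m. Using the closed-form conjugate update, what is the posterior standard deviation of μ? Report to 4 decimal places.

41.1883

For Normal data with known variance σ², a Normal(μ₀, σ₀²) prior on μ is conjugate. Posterior precision = 1/σ₀² + n/σ²; posterior mean is the precision-weighted average of μ₀ and x̄.
σ₀² = 432.68² = 187211.9824, σ² = 92.52² = 8559.9504; σ² + n·σ₀² = 8559.9504 + 5·187211.9824 = 944619.8624.
Posterior precision = 1/σ₀² + n/σ² = 1/187211.9824 + 5/8559.9504 = (σ² + n·σ₀²)/(σ₀²σ²) = 944619.8624/(187211.9824·8559.9504); posterior variance σₙ² = σ₀²σ²/(σ² + n·σ₀²) = 187211.9824·8559.9504/944619.8624 = 1696.476379.
Posterior SD = √σₙ² = √(187211.9824·8559.9504/944619.8624) = 41.1883.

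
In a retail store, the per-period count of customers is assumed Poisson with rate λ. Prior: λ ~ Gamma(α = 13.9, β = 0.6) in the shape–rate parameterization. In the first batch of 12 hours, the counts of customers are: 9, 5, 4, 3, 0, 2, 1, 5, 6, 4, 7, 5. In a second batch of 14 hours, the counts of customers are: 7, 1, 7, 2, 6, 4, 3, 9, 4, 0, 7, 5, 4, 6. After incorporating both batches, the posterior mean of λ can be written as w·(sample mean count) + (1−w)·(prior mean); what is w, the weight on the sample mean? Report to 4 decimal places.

0.9774

With a Gamma(shape α, rate β) prior, the Poisson likelihood is conjugate: the posterior is Gamma(α + ΣXᵢ, β + n).
Total number of hours: n = 12 + 14 = 26.
Posterior mean = (α₀+S)/(β₀+n) = [n/(β₀+n)]·(S/n) + [β₀/(β₀+n)]·(α₀/β₀), so only n and β₀ enter the weight.
Weight on data w = n/(β₀+n) = 26/(0.6+26) = 26/26.6 = 0.9774.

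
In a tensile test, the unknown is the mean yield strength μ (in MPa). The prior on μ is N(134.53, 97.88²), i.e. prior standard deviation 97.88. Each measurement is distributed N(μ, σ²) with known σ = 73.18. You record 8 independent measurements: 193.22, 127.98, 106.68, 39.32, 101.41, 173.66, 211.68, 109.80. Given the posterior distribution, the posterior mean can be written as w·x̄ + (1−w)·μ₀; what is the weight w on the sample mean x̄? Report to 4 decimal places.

For Normal data with known variance σ², a Normal(μ₀, σ₀²) prior on μ is conjugate. Posterior precision = 1/σ₀² + n/σ²; posterior mean is the precision-weighted average of μ₀ and x̄.
σ₀² = 97.88² = 9580.4944, σ² = 73.18² = 5355.3124. Prior precision 1/σ₀² = 1/9580.4944; data precision n/σ² = 8/5355.3124.
w = (n/σ²)/(1/σ₀² + n/σ²) = n·σ₀²/(σ² + n·σ₀²) = 8·9580.4944/(5355.3124 + 8·9580.4944) = 76643.9552/81999.2676 = 0.9347.

0.9347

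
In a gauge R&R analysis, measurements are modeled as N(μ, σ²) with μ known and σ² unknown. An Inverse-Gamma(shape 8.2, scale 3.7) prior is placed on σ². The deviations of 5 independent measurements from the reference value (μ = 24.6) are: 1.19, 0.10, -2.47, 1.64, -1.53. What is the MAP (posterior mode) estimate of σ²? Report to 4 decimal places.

0.8529

With known mean μ and an Inverse-Gamma(α, β) prior on σ², the Normal likelihood is conjugate: posterior is Inv-Gamma(α + n/2, β + Σ(xᵢ−μ)²/2).
Σ(xᵢ−μ)² = (1.19)² + (0.10)² + (-2.47)² + (1.64)² + (-1.53)² = 12.5575.
Posterior: Inv-Gamma(8.2 + 5/2, 3.7 + 12.5575/2) = Inv-Gamma(10.70, 9.97875).
Mode = β/(α+1) = 9.97875/11.70 = 0.8529.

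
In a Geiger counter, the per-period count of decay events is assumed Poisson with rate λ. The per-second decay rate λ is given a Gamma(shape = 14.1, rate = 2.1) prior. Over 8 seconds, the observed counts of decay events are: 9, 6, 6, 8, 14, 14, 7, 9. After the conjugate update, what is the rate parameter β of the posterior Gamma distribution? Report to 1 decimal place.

With a Gamma(shape α, rate β) prior, the Poisson likelihood is conjugate: the posterior is Gamma(α + ΣXᵢ, β + n).
Sum of counts S = 73 over n = 8 seconds.
Posterior: Gamma(α+S, β+n) = Gamma(14.1+73, 2.1+8) = Gamma(87.1, 10.1).
Posterior β = 10.1.

10.1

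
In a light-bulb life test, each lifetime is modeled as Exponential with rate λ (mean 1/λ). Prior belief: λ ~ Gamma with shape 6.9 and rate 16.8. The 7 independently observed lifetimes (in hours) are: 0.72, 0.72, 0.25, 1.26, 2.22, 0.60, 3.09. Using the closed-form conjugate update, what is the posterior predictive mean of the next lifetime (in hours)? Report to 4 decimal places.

With a Gamma(shape α, rate β) prior on the exponential rate λ, the posterior after n observations with total T = Σxᵢ is Gamma(α+n, β+T).
Sum of observations T = 8.86 hours; n = 7.
Posterior: Gamma(6.9+7, 16.8+8.86) = Gamma(13.9, 25.66).
The predictive distribution for the next observation is Lomax; its mean is β/(α−1) = 25.66/12.9 = 1.9891.

1.9891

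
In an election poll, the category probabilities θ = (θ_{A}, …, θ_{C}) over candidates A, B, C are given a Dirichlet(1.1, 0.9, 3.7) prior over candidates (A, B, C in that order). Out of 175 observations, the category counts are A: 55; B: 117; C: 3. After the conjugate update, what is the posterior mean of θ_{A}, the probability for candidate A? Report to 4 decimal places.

The Dirichlet prior is conjugate to the Multinomial likelihood: each posterior αⱼ = prior αⱼ + observed count nⱼ.
Posterior concentration: (56.1, 117.9, 6.7), total = 180.7.
E[θ_{A}|data] = α_{A}/Σα = 56.1/180.7 = 0.3105.

0.3105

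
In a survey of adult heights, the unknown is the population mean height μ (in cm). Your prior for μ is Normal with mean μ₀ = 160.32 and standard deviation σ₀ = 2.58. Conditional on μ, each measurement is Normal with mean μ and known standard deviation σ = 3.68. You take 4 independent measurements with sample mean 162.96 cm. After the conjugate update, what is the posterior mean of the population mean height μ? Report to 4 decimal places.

162.0699

For Normal data with known variance σ², a Normal(μ₀, σ₀²) prior on μ is conjugate. Posterior precision = 1/σ₀² + n/σ²; posterior mean is the precision-weighted average of μ₀ and x̄.
n·x̄ = 4·162.96 = 651.84.
σ₀² = 2.58² = 6.6564, σ² = 3.68² = 13.5424; σ² + n·σ₀² = 13.5424 + 4·6.6564 = 40.168.
Posterior mean = (μ₀/σ₀² + n·x̄/σ²)/(1/σ₀² + n/σ²) = (σ²·μ₀ + σ₀²·n·x̄)/(σ² + n·σ₀²) = (13.5424·160.32 + 6.6564·651.84)/40.168 = 6510.025344/40.168 = 162.0699.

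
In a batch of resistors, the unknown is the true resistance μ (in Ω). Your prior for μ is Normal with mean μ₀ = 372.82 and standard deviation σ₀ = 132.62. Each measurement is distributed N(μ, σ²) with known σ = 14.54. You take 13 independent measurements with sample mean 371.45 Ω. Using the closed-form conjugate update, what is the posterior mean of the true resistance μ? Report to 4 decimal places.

371.4513

For Normal data with known variance σ², a Normal(μ₀, σ₀²) prior on μ is conjugate. Posterior precision = 1/σ₀² + n/σ²; posterior mean is the precision-weighted average of μ₀ and x̄.
n·x̄ = 13·371.45 = 4828.85.
σ₀² = 132.62² = 17588.0644, σ² = 14.54² = 211.4116; σ² + n·σ₀² = 211.4116 + 13·17588.0644 = 228856.2488.
Posterior mean = (μ₀/σ₀² + n·x̄/σ²)/(1/σ₀² + n/σ²) = (σ²·μ₀ + σ₀²·n·x̄)/(σ² + n·σ₀²) = (211.4116·372.82 + 17588.0644·4828.85)/228856.2488 = 85008943.250652/228856.2488 = 371.4513.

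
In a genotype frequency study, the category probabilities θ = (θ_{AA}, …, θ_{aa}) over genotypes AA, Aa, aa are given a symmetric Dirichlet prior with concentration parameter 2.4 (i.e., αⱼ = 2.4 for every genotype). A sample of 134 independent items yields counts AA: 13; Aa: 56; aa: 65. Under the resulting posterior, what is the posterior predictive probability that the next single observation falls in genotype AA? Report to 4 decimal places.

0.1091

The Dirichlet prior is conjugate to the Multinomial likelihood: each posterior αⱼ = prior αⱼ + observed count nⱼ.
Posterior concentration: (15.4, 58.4, 67.4), total = 141.2.
P(next = AA | data) = α_{AA}/Σα = 0.1091.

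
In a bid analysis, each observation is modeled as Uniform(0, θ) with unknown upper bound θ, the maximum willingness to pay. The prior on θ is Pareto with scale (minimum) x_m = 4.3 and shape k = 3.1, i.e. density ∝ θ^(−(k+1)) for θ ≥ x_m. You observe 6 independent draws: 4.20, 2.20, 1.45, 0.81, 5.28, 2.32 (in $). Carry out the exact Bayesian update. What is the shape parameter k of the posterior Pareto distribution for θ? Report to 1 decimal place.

A Pareto(scale x_m, shape k) prior on the upper bound θ of Uniform(0, θ) is conjugate: posterior is Pareto(max(x_m, max xᵢ), k + n).
Sample maximum = 5.28; prior scale x_m = 4.3 → posterior scale = max = 5.28.
Posterior shape = 3.1 + 6 = 9.1.
Posterior shape k = 9.1.

9.1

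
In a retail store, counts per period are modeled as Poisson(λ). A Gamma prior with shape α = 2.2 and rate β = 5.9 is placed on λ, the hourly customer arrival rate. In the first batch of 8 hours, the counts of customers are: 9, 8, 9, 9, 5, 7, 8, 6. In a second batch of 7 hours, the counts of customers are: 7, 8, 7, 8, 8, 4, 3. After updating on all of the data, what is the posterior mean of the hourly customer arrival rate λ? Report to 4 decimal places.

With a Gamma(shape α, rate β) prior, the Poisson likelihood is conjugate: the posterior is Gamma(α + ΣXᵢ, β + n).
Batch 1: sum of counts S = 61 over n = 8 hours.
After batch 1: Gamma(α+S, β+n) = Gamma(2.2+61, 5.9+8) = Gamma(63.2, 13.9).
Batch 2: sum of counts S = 45 over n = 7 hours.
After batch 2: Gamma(α+S, β+n) = Gamma(63.2+45, 13.9+7) = Gamma(108.2, 20.9).
Posterior mean = α/β = 108.2/20.9 = 5.1770.

5.1770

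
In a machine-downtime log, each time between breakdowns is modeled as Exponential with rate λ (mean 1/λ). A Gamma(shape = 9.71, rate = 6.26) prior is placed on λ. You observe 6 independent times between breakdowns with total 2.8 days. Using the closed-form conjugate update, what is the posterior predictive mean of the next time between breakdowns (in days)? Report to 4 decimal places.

With a Gamma(shape α, rate β) prior on the exponential rate λ, the posterior after n observations with total T = Σxᵢ is Gamma(α+n, β+T).
Posterior: Gamma(9.71+6, 6.26+2.8) = Gamma(15.71, 9.06).
The predictive distribution for the next observation is Lomax; its mean is β/(α−1) = 9.06/14.71 = 0.6159.

0.6159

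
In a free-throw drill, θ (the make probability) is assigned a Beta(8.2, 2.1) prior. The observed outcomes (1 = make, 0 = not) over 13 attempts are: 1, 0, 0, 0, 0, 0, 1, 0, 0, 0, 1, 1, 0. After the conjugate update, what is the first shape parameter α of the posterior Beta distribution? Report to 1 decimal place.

The Beta prior is conjugate to a Binomial/Bernoulli likelihood; the update adds successes to α and failures to β.
Posterior: Beta(α+k, β+n−k) = Beta(8.2+4, 2.1+9) = Beta(12.2, 11.1).
Posterior α = 12.2.

12.2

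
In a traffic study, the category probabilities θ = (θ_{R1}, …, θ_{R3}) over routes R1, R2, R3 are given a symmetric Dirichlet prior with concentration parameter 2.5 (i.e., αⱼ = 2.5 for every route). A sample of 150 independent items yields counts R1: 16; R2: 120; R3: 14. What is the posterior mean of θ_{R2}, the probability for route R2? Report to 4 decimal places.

The Dirichlet prior is conjugate to the Multinomial likelihood: each posterior αⱼ = prior αⱼ + observed count nⱼ.
Posterior concentration: (18.5, 122.5, 16.5), total = 157.5.
E[θ_{R2}|data] = α_{R2}/Σα = 122.5/157.5 = 0.7778.

0.7778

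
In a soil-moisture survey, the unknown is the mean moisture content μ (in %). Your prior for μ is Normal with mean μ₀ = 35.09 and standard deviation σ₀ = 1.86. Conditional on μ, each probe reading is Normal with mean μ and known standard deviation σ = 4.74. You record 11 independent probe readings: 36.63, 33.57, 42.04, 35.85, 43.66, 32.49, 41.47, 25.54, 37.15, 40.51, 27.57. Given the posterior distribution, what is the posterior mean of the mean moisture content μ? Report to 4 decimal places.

35.6896

For Normal data with known variance σ², a Normal(μ₀, σ₀²) prior on μ is conjugate. Posterior precision = 1/σ₀² + n/σ²; posterior mean is the precision-weighted average of μ₀ and x̄.
Σxᵢ = 36.63 + 33.57 + 42.04 + 35.85 + 43.66 + 32.49 + 41.47 + 25.54 + 37.15 + 40.51 + 27.57 = 396.48, so n·x̄ = 396.48.
σ₀² = 1.86² = 3.4596, σ² = 4.74² = 22.4676; σ² + n·σ₀² = 22.4676 + 11·3.4596 = 60.5232.
Posterior mean = (μ₀/σ₀² + n·x̄/σ²)/(1/σ₀² + n/σ²) = (σ²·μ₀ + σ₀²·n·x̄)/(σ² + n·σ₀²) = (22.4676·35.09 + 3.4596·396.48)/60.5232 = 2160.050292/60.5232 = 35.6896.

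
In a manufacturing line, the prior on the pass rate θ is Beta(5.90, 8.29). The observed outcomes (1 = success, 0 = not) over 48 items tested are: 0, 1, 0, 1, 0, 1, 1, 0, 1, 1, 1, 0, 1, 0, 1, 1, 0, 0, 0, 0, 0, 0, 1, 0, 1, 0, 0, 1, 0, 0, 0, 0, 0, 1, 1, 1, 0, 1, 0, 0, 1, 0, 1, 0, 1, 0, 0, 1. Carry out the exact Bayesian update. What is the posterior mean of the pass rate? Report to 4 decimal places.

0.4325

The Beta prior is conjugate to a Binomial/Bernoulli likelihood; the update adds successes to α and failures to β.
Posterior: Beta(α+k, β+n−k) = Beta(5.90+21, 8.29+27) = Beta(26.90, 35.29).
Posterior mean = α/(α+β) = 26.90/62.19 = 0.4325.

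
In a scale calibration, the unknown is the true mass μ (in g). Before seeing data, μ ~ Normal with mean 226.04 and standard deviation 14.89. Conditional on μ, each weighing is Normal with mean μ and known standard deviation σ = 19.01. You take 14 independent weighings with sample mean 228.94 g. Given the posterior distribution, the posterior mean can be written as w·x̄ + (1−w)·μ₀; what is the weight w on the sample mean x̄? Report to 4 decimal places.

For Normal data with known variance σ², a Normal(μ₀, σ₀²) prior on μ is conjugate. Posterior precision = 1/σ₀² + n/σ²; posterior mean is the precision-weighted average of μ₀ and x̄.
σ₀² = 14.89² = 221.7121, σ² = 19.01² = 361.3801. Prior precision 1/σ₀² = 1/221.7121; data precision n/σ² = 14/361.3801.
w = (n/σ²)/(1/σ₀² + n/σ²) = n·σ₀²/(σ² + n·σ₀²) = 14·221.7121/(361.3801 + 14·221.7121) = 3103.9694/3465.3495 = 0.8957.

0.8957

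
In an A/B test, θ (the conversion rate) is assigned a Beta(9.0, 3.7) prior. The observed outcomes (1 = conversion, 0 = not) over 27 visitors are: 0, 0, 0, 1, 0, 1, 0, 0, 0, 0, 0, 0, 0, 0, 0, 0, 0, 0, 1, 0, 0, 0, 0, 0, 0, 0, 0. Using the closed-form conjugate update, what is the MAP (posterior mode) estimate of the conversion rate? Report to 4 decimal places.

The Beta prior is conjugate to a Binomial/Bernoulli likelihood; the update adds successes to α and failures to β.
Posterior: Beta(α+k, β+n−k) = Beta(9.0+3, 3.7+24) = Beta(12.0, 27.7).
Mode of Beta(a,b) for a,b>1 is (a−1)/(a+b−2) = 11.0/37.7 = 0.2918.

0.2918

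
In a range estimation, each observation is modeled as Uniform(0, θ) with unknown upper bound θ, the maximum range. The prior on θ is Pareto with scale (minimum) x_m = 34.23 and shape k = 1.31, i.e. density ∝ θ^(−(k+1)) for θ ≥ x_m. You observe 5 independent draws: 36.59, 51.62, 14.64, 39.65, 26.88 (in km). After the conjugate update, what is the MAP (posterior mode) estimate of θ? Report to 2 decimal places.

A Pareto(scale x_m, shape k) prior on the upper bound θ of Uniform(0, θ) is conjugate: posterior is Pareto(max(x_m, max xᵢ), k + n).
Sample maximum = 51.62; prior scale x_m = 34.23 → posterior scale = max = 51.62.
Posterior shape = 1.31 + 5 = 6.31.
The Pareto density is decreasing on [x_m, ∞), so the mode is x_m = 51.62.

51.62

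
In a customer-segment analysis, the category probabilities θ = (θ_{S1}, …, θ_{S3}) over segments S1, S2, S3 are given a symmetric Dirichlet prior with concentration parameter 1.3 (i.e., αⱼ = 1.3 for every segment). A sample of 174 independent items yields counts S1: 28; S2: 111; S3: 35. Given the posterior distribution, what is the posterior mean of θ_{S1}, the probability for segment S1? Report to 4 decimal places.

The Dirichlet prior is conjugate to the Multinomial likelihood: each posterior αⱼ = prior αⱼ + observed count nⱼ.
Posterior concentration: (29.3, 112.3, 36.3), total = 177.9.
E[θ_{S1}|data] = α_{S1}/Σα = 29.3/177.9 = 0.1647.

0.1647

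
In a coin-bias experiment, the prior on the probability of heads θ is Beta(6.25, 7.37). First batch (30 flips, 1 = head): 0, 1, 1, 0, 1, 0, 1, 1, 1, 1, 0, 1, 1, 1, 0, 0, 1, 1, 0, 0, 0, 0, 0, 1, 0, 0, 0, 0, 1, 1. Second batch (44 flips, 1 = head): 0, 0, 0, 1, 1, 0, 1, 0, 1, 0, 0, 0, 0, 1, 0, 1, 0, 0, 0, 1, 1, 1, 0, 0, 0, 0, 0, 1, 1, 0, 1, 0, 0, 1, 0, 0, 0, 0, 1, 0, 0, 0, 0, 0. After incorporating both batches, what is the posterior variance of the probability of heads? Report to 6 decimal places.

0.002713

The Beta prior is conjugate to a Binomial/Bernoulli likelihood; the update adds successes to α and failures to β.
After batch 1: Beta(6.25+15, 7.37+15) = Beta(21.25, 22.37).
After batch 2: Beta(21.25+14, 22.37+30) = Beta(35.25, 52.37).
Var = αβ/((α+β)²(α+β+1)) = 35.25·52.37/(87.62²·88.62) = 0.002713.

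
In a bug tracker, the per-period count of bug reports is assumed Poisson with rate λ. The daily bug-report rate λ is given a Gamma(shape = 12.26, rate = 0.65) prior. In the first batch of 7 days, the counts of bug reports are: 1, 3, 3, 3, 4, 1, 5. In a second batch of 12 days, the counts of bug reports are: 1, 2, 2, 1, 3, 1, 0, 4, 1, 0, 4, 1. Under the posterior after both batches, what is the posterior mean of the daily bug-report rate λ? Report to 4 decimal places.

With a Gamma(shape α, rate β) prior, the Poisson likelihood is conjugate: the posterior is Gamma(α + ΣXᵢ, β + n).
Batch 1: sum of counts S = 20 over n = 7 days.
After batch 1: Gamma(α+S, β+n) = Gamma(12.26+20, 0.65+7) = Gamma(32.26, 7.65).
Batch 2: sum of counts S = 20 over n = 12 days.
After batch 2: Gamma(α+S, β+n) = Gamma(32.26+20, 7.65+12) = Gamma(52.26, 19.65).
Posterior mean = α/β = 52.26/19.65 = 2.6595.

2.6595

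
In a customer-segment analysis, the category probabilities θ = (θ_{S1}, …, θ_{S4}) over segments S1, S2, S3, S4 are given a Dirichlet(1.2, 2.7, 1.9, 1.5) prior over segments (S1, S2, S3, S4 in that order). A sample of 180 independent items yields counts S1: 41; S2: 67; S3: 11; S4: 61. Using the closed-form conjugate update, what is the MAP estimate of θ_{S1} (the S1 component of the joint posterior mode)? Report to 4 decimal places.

0.2248

The Dirichlet prior is conjugate to the Multinomial likelihood: each posterior αⱼ = prior αⱼ + observed count nⱼ.
Posterior concentration: (42.2, 69.7, 12.9, 62.5), total = 187.3.
Joint mode component: (α_{S1}−1)/(Σα−K) = 41.2/183.3 = 0.2248.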